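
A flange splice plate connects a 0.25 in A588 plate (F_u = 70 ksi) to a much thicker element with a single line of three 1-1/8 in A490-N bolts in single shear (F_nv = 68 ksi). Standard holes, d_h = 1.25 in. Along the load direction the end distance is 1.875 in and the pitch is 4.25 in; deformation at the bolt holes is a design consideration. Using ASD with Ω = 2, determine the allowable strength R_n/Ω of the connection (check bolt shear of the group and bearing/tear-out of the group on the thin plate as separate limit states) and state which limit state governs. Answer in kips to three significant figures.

60.4 kips (bearing governs)

Bolt shear: A_b = π·1.125²/4 = 0.994 in²; R_n = 68 × 0.994 × 3 × 1 = 202.8 kips → 202.8 / 2 = 101 kips.
Bearing (1.2 l_c t F_u ≤ 2.4 d t F_u): upper limit = 2.4·1.125·0.25·70 = 47.25 kips.
  Edge l_c = 1.875 − 1.25/2 = 1.25 → r_n = 26.25 kips; interior l_c = 4.25 − 1.25 = 3 → r_n = 47.25 kips.
  R_n,bearing = 1·26.25 + 2·47.25 = 120.7 kips → 120.7 / 2 = 60.4 kips.
Bearing governs: 60.4 kips.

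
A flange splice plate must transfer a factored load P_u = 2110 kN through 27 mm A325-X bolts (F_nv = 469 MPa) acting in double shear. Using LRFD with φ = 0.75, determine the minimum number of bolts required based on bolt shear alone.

A_b = π·27²/4 = 572.6 mm².
Per-bolt design strength φR_n = 0.75 × 469 × 572.6 × 2 / 1000 = 402.8 kN.
n ≥ 2110 / 402.8 = 5.238 → use 6 bolts.

6 bolts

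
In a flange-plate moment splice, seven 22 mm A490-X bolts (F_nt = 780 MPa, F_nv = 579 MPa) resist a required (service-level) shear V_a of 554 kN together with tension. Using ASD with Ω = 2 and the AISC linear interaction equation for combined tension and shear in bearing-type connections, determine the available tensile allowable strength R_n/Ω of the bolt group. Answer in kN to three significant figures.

603 kN

A_b = π·22²/4 = 380.1 mm²; f_rv = 554 × 1000 / (7 × 380.1) = 208.2 MPa.
F'_nt = 1.3 F_nt − (Ω F_nt / F_nv) f_rv = 1.3·780 − (2·780/579)·208.2 = 453.1 MPa, capped at F_nt → F'_nt = 453.1 MPa.
R_n = F'_nt · A_b · n = 453.1 × 380.1 × 7 / 1000 = 1206 kN.
Allowable strength R_n/Ω = 1206 / 2 = 603 kN.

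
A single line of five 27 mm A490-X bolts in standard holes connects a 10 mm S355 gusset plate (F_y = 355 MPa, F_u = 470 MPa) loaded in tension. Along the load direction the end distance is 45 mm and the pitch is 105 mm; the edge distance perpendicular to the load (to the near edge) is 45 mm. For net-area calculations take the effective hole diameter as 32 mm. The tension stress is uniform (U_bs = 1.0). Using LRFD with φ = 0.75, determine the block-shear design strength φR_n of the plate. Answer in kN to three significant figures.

781 kN

Shear plane L_v = 45 + 4·105 = 465 mm; A_gv = 465 × 10 = 4650 mm².
A_nv = (465 − 4.5·32) × 10 = 3210 mm².
A_nt = (45 − 0.5·32) × 10 = 290 mm².
0.6 F_u A_nv = 905.2 kN; 0.6 F_y A_gv = 990.5 kN → shear rupture governs the shear term.
R_n = 905.2 + 1.0 × 470 × 290 / 1000 = 1042 kN.
Design strength φR_n = 0.75 × 1042 = 781 kN.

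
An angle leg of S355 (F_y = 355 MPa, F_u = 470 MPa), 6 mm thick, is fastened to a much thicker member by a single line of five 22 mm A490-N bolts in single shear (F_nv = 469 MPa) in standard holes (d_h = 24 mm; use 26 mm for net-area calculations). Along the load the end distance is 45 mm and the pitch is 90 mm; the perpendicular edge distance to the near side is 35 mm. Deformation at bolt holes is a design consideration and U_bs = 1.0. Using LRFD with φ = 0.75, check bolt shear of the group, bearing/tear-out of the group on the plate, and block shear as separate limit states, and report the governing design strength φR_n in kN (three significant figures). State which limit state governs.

Bolt shear: A_b = π·22²/4 = 380.1 mm²; R_n = 469 × 380.1 × 5 × 1 / 1000 = 891.4 kN → 0.75 × 891.4 = 669 kN.
Bearing: edge l_c = 33, r_n = 111.7 kN; interior l_c = 66, r_n = 148.9 kN; R_n = 111.7 + 4·148.9 = 707.3 kN → 530 kN.
Block shear: A_gv = 2430, A_nv = 1728, A_nt = 132 mm²; R_n = min(0.6F_uA_nv, 0.6F_yA_gv) + U_bs·F_u·A_nt = 549.3 kN → 412 kN.
Block shear governs: 412 kN.

412 kN (block shear governs)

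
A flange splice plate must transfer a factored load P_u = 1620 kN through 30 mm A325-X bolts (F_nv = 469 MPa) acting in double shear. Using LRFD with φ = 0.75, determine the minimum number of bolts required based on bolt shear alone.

4 bolts

A_b = π·30²/4 = 706.9 mm².
Per-bolt design strength φR_n = 0.75 × 469 × 706.9 × 2 / 1000 = 497.3 kN.
n ≥ 1620 / 497.3 = 3.258 → use 4 bolts.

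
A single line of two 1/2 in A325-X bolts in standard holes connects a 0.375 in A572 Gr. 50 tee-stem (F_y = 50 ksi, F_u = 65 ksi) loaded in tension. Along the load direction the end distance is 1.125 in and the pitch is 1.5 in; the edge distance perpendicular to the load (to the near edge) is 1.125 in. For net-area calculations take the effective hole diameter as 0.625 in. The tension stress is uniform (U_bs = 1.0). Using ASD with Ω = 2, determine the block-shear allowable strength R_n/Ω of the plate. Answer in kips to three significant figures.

Shear plane L_v = 1.125 + 1·1.5 = 2.625 in; A_gv = 2.625 × 0.375 = 0.9844 in².
A_nv = (2.625 − 1.5·0.625) × 0.375 = 0.6328 in².
A_nt = (1.125 − 0.5·0.625) × 0.375 = 0.3047 in².
0.6 F_u A_nv = 24.68 kips; 0.6 F_y A_gv = 29.53 kips → shear rupture governs the shear term.
R_n = 24.68 + 1.0 × 65 × 0.3047 = 44.48 kips.
Allowable strength R_n/Ω = 44.48 / 2 = 22.2 kips.

22.2 kips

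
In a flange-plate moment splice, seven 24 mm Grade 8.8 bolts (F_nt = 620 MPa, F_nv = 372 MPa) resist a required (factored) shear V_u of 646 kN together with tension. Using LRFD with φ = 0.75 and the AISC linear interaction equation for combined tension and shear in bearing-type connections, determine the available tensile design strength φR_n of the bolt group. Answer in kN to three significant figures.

A_b = π·24²/4 = 452.4 mm²; f_rv = 646 × 1000 / (7 × 452.4) = 204 MPa.
F'_nt = 1.3 F_nt − (F_nt / φF_nv) f_rv = 1.3·620 − (620/(0.75·372))·204 = 352.7 MPa, capped at F_nt → F'_nt = 352.7 MPa.
R_n = F'_nt · A_b · n = 352.7 × 452.4 × 7 / 1000 = 1117 kN.
Design strength φR_n = 0.75 × 1117 = 838 kN.

838 kN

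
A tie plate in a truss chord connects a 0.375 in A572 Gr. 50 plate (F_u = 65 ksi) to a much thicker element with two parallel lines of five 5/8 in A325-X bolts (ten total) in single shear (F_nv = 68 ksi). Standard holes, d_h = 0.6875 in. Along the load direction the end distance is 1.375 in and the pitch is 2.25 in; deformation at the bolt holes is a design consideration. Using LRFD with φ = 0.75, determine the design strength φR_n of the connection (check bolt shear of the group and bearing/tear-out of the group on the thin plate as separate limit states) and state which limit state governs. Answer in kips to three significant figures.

156 kips (bolt shear governs)

Bolt shear: A_b = π·0.625²/4 = 0.3068 in²; R_n = 68 × 0.3068 × 10 × 1 = 208.6 kips → 0.75 × 208.6 = 156 kips.
Bearing (1.2 l_c t F_u ≤ 2.4 d t F_u): upper limit = 2.4·0.625·0.375·65 = 36.56 kips.
  Edge l_c = 1.375 − 0.6875/2 = 1.031 → r_n = 30.16 kips; interior l_c = 2.25 − 0.6875 = 1.562 → r_n = 36.56 kips.
  R_n,bearing = 2·30.16 + 8·36.56 = 352.8 kips → 0.75 × 352.8 = 265 kips.
Bolt shear governs: 156 kips.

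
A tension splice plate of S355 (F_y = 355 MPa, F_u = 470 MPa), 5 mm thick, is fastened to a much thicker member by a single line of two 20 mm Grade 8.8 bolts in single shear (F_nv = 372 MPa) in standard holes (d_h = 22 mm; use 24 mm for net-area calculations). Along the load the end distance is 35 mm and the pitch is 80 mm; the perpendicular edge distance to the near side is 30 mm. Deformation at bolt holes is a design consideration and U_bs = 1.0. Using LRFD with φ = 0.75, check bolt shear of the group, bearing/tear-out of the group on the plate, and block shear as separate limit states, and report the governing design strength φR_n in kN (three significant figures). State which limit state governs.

Bolt shear: A_b = π·20²/4 = 314.2 mm²; R_n = 372 × 314.2 × 2 × 1 / 1000 = 233.7 kN → 0.75 × 233.7 = 175 kN.
Bearing: edge l_c = 24, r_n = 67.68 kN; interior l_c = 58, r_n = 112.8 kN; R_n = 67.68 + 1·112.8 = 180.5 kN → 135 kN.
Block shear: A_gv = 575, A_nv = 395, A_nt = 90 mm²; R_n = min(0.6F_uA_nv, 0.6F_yA_gv) + U_bs·F_u·A_nt = 153.7 kN → 115 kN.
Block shear governs: 115 kN.

115 kN (block shear governs)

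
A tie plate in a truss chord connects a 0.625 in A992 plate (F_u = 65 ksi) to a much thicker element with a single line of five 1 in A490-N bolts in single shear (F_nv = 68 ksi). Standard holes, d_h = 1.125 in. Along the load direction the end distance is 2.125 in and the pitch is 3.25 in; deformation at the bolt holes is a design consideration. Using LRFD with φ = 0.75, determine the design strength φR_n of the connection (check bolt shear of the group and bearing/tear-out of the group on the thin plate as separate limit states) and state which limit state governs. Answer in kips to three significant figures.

Bolt shear: A_b = π·1²/4 = 0.7854 in²; R_n = 68 × 0.7854 × 5 × 1 = 267 kips → 0.75 × 267 = 200 kips.
Bearing (1.2 l_c t F_u ≤ 2.4 d t F_u): upper limit = 2.4·1·0.625·65 = 97.5 kips.
  Edge l_c = 2.125 − 1.125/2 = 1.562 → r_n = 76.17 kips; interior l_c = 3.25 − 1.125 = 2.125 → r_n = 97.5 kips.
  R_n,bearing = 1·76.17 + 4·97.5 = 466.2 kips → 0.75 × 466.2 = 350 kips.
Bolt shear governs: 200 kips.

200 kips (bolt shear governs)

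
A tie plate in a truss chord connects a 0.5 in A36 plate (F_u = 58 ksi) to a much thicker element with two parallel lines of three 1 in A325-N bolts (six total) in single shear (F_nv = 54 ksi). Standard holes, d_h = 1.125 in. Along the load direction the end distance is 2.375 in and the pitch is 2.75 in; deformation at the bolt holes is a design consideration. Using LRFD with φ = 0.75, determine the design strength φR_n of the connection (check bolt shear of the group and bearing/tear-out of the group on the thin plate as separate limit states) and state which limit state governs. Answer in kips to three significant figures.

Bolt shear: A_b = π·1²/4 = 0.7854 in²; R_n = 54 × 0.7854 × 6 × 1 = 254.5 kips → 0.75 × 254.5 = 191 kips.
Bearing (1.2 l_c t F_u ≤ 2.4 d t F_u): upper limit = 2.4·1·0.5·58 = 69.6 kips.
  Edge l_c = 2.375 − 1.125/2 = 1.812 → r_n = 63.07 kips; interior l_c = 2.75 − 1.125 = 1.625 → r_n = 56.55 kips.
  R_n,bearing = 2·63.07 + 4·56.55 = 352.3 kips → 0.75 × 352.3 = 264 kips.
Bolt shear governs: 191 kips.

191 kips (bolt shear governs)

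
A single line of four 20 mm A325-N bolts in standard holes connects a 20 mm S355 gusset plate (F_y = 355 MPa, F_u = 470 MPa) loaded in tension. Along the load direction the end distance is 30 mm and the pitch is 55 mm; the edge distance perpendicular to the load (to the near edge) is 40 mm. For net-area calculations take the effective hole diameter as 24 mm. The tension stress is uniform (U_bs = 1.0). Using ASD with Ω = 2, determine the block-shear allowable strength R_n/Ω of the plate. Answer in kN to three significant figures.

445 kN

Shear plane L_v = 30 + 3·55 = 195 mm; A_gv = 195 × 20 = 3900 mm².
A_nv = (195 − 3.5·24) × 20 = 2220 mm².
A_nt = (40 − 0.5·24) × 20 = 560 mm².
0.6 F_u A_nv = 626 kN; 0.6 F_y A_gv = 830.7 kN → shear rupture governs the shear term.
R_n = 626 + 1.0 × 470 × 560 / 1000 = 889.2 kN.
Allowable strength R_n/Ω = 889.2 / 2 = 445 kN.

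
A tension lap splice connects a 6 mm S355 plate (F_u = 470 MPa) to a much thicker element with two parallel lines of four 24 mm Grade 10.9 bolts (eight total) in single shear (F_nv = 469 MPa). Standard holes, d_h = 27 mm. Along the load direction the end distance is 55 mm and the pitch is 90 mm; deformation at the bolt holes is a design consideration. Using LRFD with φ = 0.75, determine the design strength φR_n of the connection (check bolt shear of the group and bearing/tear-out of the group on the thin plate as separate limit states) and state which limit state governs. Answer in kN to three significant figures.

Bolt shear: A_b = π·24²/4 = 452.4 mm²; R_n = 469 × 452.4 × 8 × 1 / 1000 = 1697 kN → 0.75 × 1697 = 1270 kN.
Bearing (1.2 l_c t F_u ≤ 2.4 d t F_u): upper limit = 2.4·24·6·470 / 1000 = 162.4 kN.
  Edge l_c = 55 − 27/2 = 41.5 → r_n = 140.4 kN; interior l_c = 90 − 27 = 63 → r_n = 162.4 kN.
  R_n,bearing = 2·140.4 + 6·162.4 = 1255 kN → 0.75 × 1255 = 942 kN.
Bearing governs: 942 kN.

942 kN (bearing governs)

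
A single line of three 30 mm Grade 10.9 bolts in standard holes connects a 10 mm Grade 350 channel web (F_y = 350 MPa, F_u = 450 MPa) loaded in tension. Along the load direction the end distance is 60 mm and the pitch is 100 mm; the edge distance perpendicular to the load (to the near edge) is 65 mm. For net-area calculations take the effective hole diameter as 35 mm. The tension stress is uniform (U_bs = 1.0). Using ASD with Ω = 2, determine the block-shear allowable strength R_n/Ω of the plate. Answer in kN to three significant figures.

340 kN

Shear plane L_v = 60 + 2·100 = 260 mm; A_gv = 260 × 10 = 2600 mm².
A_nv = (260 − 2.5·35) × 10 = 1725 mm².
A_nt = (65 − 0.5·35) × 10 = 475 mm².
0.6 F_u A_nv = 465.8 kN; 0.6 F_y A_gv = 546 kN → shear rupture governs the shear term.
R_n = 465.8 + 1.0 × 450 × 475 / 1000 = 679.5 kN.
Allowable strength R_n/Ω = 679.5 / 2 = 340 kN.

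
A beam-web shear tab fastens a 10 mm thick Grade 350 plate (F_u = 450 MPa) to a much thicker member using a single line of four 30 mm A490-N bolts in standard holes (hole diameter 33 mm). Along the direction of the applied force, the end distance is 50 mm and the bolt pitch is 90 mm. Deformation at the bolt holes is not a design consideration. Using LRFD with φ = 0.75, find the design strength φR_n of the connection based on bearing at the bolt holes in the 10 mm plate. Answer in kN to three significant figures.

1040 kN

Per bolt r_n = 1.5 l_c t F_u ≤ 3.0 d t F_u; upper limit = 3.0 × 30 × 10 × 450 / 1000 = 405 kN.
Edge bolt: l_c = 50 − 33/2 = 33.5 mm → 1.5 × 33.5 × 10 × 450 / 1000 = 226.1 → r_n = 226.1 kN.
Interior bolts: l_c = 90 − 33 = 57 mm → 1.5 × 57 × 10 × 450 / 1000 = 384.8 → r_n = 384.8 kN.
R_n = 1 × 226.1 + 3 × 384.8 = 1380 kN.
Design strength φR_n = 0.75 × 1380 = 1040 kN.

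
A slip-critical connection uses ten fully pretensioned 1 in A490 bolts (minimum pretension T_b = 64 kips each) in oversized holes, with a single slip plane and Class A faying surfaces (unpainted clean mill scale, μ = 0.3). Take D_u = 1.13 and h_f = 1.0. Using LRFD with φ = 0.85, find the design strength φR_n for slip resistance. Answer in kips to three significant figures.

184 kips

R_n = μ · D_u · h_f · T_b · n_s · n_b = 0.3 × 1.13 × 1.0 × 64 × 1 × 10 = 217 kips.
Design strength φR_n = 0.85 × 217 = 184 kips.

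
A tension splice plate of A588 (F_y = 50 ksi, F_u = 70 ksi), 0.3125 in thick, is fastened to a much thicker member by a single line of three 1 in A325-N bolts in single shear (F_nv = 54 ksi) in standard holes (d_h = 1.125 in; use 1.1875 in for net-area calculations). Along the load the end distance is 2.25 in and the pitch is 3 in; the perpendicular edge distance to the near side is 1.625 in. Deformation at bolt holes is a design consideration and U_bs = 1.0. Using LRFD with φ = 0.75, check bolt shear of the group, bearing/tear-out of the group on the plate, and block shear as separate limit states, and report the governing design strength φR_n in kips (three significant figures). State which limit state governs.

Bolt shear: A_b = π·1²/4 = 0.7854 in²; R_n = 54 × 0.7854 × 3 × 1 = 127.2 kips → 0.75 × 127.2 = 95.4 kips.
Bearing: edge l_c = 1.688, r_n = 44.3 kips; interior l_c = 1.875, r_n = 49.22 kips; R_n = 44.3 + 2·49.22 = 142.7 kips → 107 kips.
Block shear: A_gv = 2.578, A_nv = 1.65, A_nt = 0.3223 in²; R_n = min(0.6F_uA_nv, 0.6F_yA_gv) + U_bs·F_u·A_nt = 91.88 kips → 68.9 kips.
Block shear governs: 68.9 kips.

68.9 kips (block shear governs)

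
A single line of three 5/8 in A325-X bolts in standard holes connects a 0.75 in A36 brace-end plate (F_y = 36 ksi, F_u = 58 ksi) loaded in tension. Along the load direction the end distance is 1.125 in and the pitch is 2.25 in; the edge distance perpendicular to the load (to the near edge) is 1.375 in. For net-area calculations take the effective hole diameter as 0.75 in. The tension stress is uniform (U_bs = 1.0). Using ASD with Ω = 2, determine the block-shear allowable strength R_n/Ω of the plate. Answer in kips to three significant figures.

Shear plane L_v = 1.125 + 2·2.25 = 5.625 in; A_gv = 5.625 × 0.75 = 4.219 in².
A_nv = (5.625 − 2.5·0.75) × 0.75 = 2.812 in².
A_nt = (1.375 − 0.5·0.75) × 0.75 = 0.75 in².
0.6 F_u A_nv = 97.87 kips; 0.6 F_y A_gv = 91.12 kips → shear yielding governs the shear term.
R_n = 91.12 + 1.0 × 58 × 0.75 = 134.6 kips.
Allowable strength R_n/Ω = 134.6 / 2 = 67.3 kips.

67.3 kips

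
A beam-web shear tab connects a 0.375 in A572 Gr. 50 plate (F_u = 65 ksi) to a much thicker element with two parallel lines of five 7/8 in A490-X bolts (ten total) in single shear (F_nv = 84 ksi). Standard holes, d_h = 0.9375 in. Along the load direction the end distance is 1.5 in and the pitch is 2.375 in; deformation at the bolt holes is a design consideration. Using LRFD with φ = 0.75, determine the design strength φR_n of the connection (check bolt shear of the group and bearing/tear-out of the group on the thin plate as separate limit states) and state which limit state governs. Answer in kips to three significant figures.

298 kips (bearing governs)

Bolt shear: A_b = π·0.875²/4 = 0.6013 in²; R_n = 84 × 0.6013 × 10 × 1 = 505.1 kips → 0.75 × 505.1 = 379 kips.
Bearing (1.2 l_c t F_u ≤ 2.4 d t F_u): upper limit = 2.4·0.875·0.375·65 = 51.19 kips.
  Edge l_c = 1.5 − 0.9375/2 = 1.031 → r_n = 30.16 kips; interior l_c = 2.375 − 0.9375 = 1.438 → r_n = 42.05 kips.
  R_n,bearing = 2·30.16 + 8·42.05 = 396.7 kips → 0.75 × 396.7 = 298 kips.
Bearing governs: 298 kips.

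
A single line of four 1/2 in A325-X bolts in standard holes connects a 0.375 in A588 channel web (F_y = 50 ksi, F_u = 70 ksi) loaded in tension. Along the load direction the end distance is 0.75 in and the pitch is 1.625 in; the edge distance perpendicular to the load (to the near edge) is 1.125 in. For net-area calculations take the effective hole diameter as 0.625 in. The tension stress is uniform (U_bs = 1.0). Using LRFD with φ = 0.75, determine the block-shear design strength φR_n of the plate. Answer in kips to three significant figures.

Shear plane L_v = 0.75 + 3·1.625 = 5.625 in; A_gv = 5.625 × 0.375 = 2.109 in².
A_nv = (5.625 − 3.5·0.625) × 0.375 = 1.289 in².
A_nt = (1.125 − 0.5·0.625) × 0.375 = 0.3047 in².
0.6 F_u A_nv = 54.14 kips; 0.6 F_y A_gv = 63.28 kips → shear rupture governs the shear term.
R_n = 54.14 + 1.0 × 70 × 0.3047 = 75.47 kips.
Design strength φR_n = 0.75 × 75.47 = 56.6 kips.

56.6 kips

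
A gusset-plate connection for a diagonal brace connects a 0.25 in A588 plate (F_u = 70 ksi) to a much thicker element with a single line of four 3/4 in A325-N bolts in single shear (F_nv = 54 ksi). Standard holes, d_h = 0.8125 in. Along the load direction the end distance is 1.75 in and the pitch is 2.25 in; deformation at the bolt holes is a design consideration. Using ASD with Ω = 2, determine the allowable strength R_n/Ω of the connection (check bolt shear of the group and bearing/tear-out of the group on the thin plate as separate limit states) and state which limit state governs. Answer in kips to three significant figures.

Bolt shear: A_b = π·0.75²/4 = 0.4418 in²; R_n = 54 × 0.4418 × 4 × 1 = 95.43 kips → 95.43 / 2 = 47.7 kips.
Bearing (1.2 l_c t F_u ≤ 2.4 d t F_u): upper limit = 2.4·0.75·0.25·70 = 31.5 kips.
  Edge l_c = 1.75 − 0.8125/2 = 1.344 → r_n = 28.22 kips; interior l_c = 2.25 − 0.8125 = 1.438 → r_n = 30.19 kips.
  R_n,bearing = 1·28.22 + 3·30.19 = 118.8 kips → 118.8 / 2 = 59.4 kips.
Bolt shear governs: 47.7 kips.

47.7 kips (bolt shear governs)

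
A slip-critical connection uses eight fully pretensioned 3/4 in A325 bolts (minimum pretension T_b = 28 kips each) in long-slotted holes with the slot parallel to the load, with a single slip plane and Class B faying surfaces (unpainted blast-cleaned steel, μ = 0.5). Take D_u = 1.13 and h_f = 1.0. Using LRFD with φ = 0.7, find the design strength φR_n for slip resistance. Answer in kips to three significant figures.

88.6 kips

R_n = μ · D_u · h_f · T_b · n_s · n_b = 0.5 × 1.13 × 1.0 × 28 × 1 × 8 = 126.6 kips.
Design strength φR_n = 0.7 × 126.6 = 88.6 kips.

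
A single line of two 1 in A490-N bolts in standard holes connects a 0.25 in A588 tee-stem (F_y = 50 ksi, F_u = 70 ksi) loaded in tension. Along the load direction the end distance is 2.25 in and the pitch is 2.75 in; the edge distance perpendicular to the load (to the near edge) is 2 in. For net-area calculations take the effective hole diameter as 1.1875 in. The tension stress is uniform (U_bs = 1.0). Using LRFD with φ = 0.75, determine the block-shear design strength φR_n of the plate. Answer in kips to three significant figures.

43.8 kips

Shear plane L_v = 2.25 + 1·2.75 = 5 in; A_gv = 5 × 0.25 = 1.25 in².
A_nv = (5 − 1.5·1.1875) × 0.25 = 0.8047 in².
A_nt = (2 − 0.5·1.1875) × 0.25 = 0.3516 in².
0.6 F_u A_nv = 33.8 kips; 0.6 F_y A_gv = 37.5 kips → shear rupture governs the shear term.
R_n = 33.8 + 1.0 × 70 × 0.3516 = 58.41 kips.
Design strength φR_n = 0.75 × 58.41 = 43.8 kips.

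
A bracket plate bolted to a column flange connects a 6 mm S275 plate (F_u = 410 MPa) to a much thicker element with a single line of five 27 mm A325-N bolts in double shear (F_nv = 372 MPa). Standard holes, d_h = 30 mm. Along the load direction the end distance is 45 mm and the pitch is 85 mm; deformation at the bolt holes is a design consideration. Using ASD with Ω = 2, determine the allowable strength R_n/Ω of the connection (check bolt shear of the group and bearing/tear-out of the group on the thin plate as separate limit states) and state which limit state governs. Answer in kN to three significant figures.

363 kN (bearing governs)

Bolt shear: A_b = π·27²/4 = 572.6 mm²; R_n = 372 × 572.6 × 5 × 2 / 1000 = 2130 kN → 2130 / 2 = 1060 kN.
Bearing (1.2 l_c t F_u ≤ 2.4 d t F_u): upper limit = 2.4·27·6·410 / 1000 = 159.4 kN.
  Edge l_c = 45 − 30/2 = 30 → r_n = 88.56 kN; interior l_c = 85 − 30 = 55 → r_n = 159.4 kN.
  R_n,bearing = 1·88.56 + 4·159.4 = 726.2 kN → 726.2 / 2 = 363 kN.
Bearing governs: 363 kN.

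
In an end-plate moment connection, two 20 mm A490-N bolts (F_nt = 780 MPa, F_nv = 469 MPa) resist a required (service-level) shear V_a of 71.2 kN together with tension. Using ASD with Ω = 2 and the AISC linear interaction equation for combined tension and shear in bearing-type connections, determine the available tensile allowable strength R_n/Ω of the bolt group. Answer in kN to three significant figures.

200 kN

A_b = π·20²/4 = 314.2 mm²; f_rv = 71.2 × 1000 / (2 × 314.2) = 113.3 MPa.
F'_nt = 1.3 F_nt − (Ω F_nt / F_nv) f_rv = 1.3·780 − (2·780/469)·113.3 = 637.1 MPa, capped at F_nt → F'_nt = 637.1 MPa.
R_n = F'_nt · A_b · n = 637.1 × 314.2 × 2 / 1000 = 400.3 kN.
Allowable strength R_n/Ω = 400.3 / 2 = 200 kN.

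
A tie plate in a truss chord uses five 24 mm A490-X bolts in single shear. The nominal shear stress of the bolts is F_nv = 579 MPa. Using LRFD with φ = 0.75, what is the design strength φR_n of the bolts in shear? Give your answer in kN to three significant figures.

A_b = π × 24² / 4 = 452.4 mm².
R_n = F_nv · A_b · n · n_s = 579 × 452.4 × 5 × 1 / 1000 = 1310 kN.
Design strength φR_n = 0.75 × 1310 = 982 kN.

982 kN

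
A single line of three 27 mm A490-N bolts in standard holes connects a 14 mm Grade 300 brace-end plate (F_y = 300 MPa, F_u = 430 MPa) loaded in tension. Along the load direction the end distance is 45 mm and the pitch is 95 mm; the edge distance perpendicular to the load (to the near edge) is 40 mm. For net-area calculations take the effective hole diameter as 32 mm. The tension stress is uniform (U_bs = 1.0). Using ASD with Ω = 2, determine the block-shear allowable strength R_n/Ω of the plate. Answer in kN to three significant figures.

Shear plane L_v = 45 + 2·95 = 235 mm; A_gv = 235 × 14 = 3290 mm².
A_nv = (235 − 2.5·32) × 14 = 2170 mm².
A_nt = (40 − 0.5·32) × 14 = 336 mm².
0.6 F_u A_nv = 559.9 kN; 0.6 F_y A_gv = 592.2 kN → shear rupture governs the shear term.
R_n = 559.9 + 1.0 × 430 × 336 / 1000 = 704.3 kN.
Allowable strength R_n/Ω = 704.3 / 2 = 352 kN.

352 kN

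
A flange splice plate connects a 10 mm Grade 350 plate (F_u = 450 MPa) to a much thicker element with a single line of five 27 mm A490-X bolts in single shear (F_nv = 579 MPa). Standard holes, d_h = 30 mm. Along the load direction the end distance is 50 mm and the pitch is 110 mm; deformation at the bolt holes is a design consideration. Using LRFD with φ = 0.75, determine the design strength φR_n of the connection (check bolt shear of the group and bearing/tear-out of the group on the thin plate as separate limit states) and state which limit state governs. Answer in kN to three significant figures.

1020 kN (bearing governs)

Bolt shear: A_b = π·27²/4 = 572.6 mm²; R_n = 579 × 572.6 × 5 × 1 / 1000 = 1658 kN → 0.75 × 1658 = 1240 kN.
Bearing (1.2 l_c t F_u ≤ 2.4 d t F_u): upper limit = 2.4·27·10·450 / 1000 = 291.6 kN.
  Edge l_c = 50 − 30/2 = 35 → r_n = 189 kN; interior l_c = 110 − 30 = 80 → r_n = 291.6 kN.
  R_n,bearing = 1·189 + 4·291.6 = 1355 kN → 0.75 × 1355 = 1020 kN.
Bearing governs: 1020 kN.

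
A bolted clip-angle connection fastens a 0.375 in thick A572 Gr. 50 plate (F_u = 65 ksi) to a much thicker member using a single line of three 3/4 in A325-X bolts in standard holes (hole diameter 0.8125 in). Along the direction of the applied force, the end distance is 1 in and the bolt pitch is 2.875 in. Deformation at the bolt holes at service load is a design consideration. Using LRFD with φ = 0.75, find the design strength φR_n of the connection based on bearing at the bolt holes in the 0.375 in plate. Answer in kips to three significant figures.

78.8 kips

Per bolt r_n = 1.2 l_c t F_u ≤ 2.4 d t F_u; upper limit = 2.4 × 0.75 × 0.375 × 65 = 43.87 kips.
Edge bolt: l_c = 1 − 0.8125/2 = 0.5938 in → 1.2 × 0.5938 × 0.375 × 65 = 17.37 → r_n = 17.37 kips.
Interior bolts: l_c = 2.875 − 0.8125 = 2.062 in → 1.2 × 2.062 × 0.375 × 65 = 60.33 → r_n = 43.87 kips.
R_n = 1 × 17.37 + 2 × 43.87 = 105.1 kips.
Design strength φR_n = 0.75 × 105.1 = 78.8 kips.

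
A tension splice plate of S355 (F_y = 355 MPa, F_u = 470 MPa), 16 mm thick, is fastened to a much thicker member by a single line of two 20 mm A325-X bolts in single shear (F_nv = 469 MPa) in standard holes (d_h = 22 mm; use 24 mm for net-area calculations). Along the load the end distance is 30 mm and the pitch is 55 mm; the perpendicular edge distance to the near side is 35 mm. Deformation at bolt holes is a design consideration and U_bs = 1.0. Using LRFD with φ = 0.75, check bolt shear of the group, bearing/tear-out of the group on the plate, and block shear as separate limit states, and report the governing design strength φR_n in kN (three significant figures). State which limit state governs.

221 kN (bolt shear governs)

Bolt shear: A_b = π·20²/4 = 314.2 mm²; R_n = 469 × 314.2 × 2 × 1 / 1000 = 294.7 kN → 0.75 × 294.7 = 221 kN.
Bearing: edge l_c = 19, r_n = 171.5 kN; interior l_c = 33, r_n = 297.8 kN; R_n = 171.5 + 1·297.8 = 469.2 kN → 352 kN.
Block shear: A_gv = 1360, A_nv = 784, A_nt = 368 mm²; R_n = min(0.6F_uA_nv, 0.6F_yA_gv) + U_bs·F_u·A_nt = 394 kN → 296 kN.
Bolt shear governs: 221 kN.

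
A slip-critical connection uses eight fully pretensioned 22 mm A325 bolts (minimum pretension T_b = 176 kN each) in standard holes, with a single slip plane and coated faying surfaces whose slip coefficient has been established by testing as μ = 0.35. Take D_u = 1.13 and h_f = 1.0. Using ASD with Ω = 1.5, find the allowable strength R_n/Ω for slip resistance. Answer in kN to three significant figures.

371 kN

R_n = μ · D_u · h_f · T_b · n_s · n_b = 0.35 × 1.13 × 1.0 × 176 × 1 × 8 = 556.9 kN.
Allowable strength R_n/Ω = 556.9 / 1.5 = 371 kN.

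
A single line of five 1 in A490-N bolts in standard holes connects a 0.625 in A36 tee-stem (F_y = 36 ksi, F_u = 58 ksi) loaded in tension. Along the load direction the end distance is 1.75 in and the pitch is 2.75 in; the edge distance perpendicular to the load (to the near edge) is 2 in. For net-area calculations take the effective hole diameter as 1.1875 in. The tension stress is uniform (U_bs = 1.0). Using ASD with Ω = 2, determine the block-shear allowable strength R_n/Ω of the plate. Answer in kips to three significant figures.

106 kips

Shear plane L_v = 1.75 + 4·2.75 = 12.75 in; A_gv = 12.75 × 0.625 = 7.969 in².
A_nv = (12.75 − 4.5·1.1875) × 0.625 = 4.629 in².
A_nt = (2 − 0.5·1.1875) × 0.625 = 0.8789 in².
0.6 F_u A_nv = 161.1 kips; 0.6 F_y A_gv = 172.1 kips → shear rupture governs the shear term.
R_n = 161.1 + 1.0 × 58 × 0.8789 = 212.1 kips.
Allowable strength R_n/Ω = 212.1 / 2 = 106 kips.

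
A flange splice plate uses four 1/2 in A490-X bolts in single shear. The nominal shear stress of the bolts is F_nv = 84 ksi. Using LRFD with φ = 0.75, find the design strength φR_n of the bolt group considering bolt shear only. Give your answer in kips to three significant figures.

A_b = π × 0.5² / 4 = 0.1963 in².
R_n = F_nv · A_b · n · n_s = 84 × 0.1963 × 4 × 1 = 65.97 kips.
Design strength φR_n = 0.75 × 65.97 = 49.5 kips.

49.5 kips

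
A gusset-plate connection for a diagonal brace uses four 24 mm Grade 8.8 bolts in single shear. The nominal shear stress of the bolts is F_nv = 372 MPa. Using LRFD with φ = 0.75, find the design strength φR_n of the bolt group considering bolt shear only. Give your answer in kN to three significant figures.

505 kN

A_b = π × 24² / 4 = 452.4 mm².
R_n = F_nv · A_b · n · n_s = 372 × 452.4 × 4 × 1 / 1000 = 673.2 kN.
Design strength φR_n = 0.75 × 673.2 = 505 kN.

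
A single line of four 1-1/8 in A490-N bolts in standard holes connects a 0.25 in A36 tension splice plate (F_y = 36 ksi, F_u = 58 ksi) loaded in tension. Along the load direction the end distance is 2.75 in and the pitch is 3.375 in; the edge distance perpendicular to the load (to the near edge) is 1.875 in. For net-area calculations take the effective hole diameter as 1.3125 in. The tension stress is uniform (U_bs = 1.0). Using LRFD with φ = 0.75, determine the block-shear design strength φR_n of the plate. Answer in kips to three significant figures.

65.4 kips

Shear plane L_v = 2.75 + 3·3.375 = 12.88 in; A_gv = 12.88 × 0.25 = 3.219 in².
A_nv = (12.88 − 3.5·1.3125) × 0.25 = 2.07 in².
A_nt = (1.875 − 0.5·1.3125) × 0.25 = 0.3047 in².
0.6 F_u A_nv = 72.05 kips; 0.6 F_y A_gv = 69.52 kips → shear yielding governs the shear term.
R_n = 69.52 + 1.0 × 58 × 0.3047 = 87.2 kips.
Design strength φR_n = 0.75 × 87.2 = 65.4 kips.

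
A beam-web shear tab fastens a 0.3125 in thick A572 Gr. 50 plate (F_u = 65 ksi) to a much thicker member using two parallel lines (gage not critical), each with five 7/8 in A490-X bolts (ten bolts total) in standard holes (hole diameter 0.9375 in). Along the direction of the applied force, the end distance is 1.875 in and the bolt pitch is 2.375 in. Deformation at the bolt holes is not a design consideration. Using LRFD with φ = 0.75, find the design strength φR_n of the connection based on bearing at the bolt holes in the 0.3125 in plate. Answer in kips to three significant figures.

327 kips

Per bolt r_n = 1.5 l_c t F_u ≤ 3.0 d t F_u; upper limit = 3.0 × 0.875 × 0.3125 × 65 = 53.32 kips.
Edge bolt: l_c = 1.875 − 0.9375/2 = 1.406 in → 1.5 × 1.406 × 0.3125 × 65 = 42.85 → r_n = 42.85 kips.
Interior bolts: l_c = 2.375 − 0.9375 = 1.438 in → 1.5 × 1.438 × 0.3125 × 65 = 43.8 → r_n = 43.8 kips.
R_n = 2 × 42.85 + 8 × 43.8 = 436.1 kips.
Design strength φR_n = 0.75 × 436.1 = 327 kips.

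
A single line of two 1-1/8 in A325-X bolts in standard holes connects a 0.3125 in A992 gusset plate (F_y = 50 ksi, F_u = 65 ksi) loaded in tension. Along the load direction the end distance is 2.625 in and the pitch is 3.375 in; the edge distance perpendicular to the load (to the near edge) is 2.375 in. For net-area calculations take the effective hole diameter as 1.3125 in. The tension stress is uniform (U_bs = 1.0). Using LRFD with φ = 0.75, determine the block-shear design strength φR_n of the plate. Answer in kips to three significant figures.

Shear plane L_v = 2.625 + 1·3.375 = 6 in; A_gv = 6 × 0.3125 = 1.875 in².
A_nv = (6 − 1.5·1.3125) × 0.3125 = 1.26 in².
A_nt = (2.375 − 0.5·1.3125) × 0.3125 = 0.5371 in².
0.6 F_u A_nv = 49.13 kips; 0.6 F_y A_gv = 56.25 kips → shear rupture governs the shear term.
R_n = 49.13 + 1.0 × 65 × 0.5371 = 84.04 kips.
Design strength φR_n = 0.75 × 84.04 = 63 kips.

63 kips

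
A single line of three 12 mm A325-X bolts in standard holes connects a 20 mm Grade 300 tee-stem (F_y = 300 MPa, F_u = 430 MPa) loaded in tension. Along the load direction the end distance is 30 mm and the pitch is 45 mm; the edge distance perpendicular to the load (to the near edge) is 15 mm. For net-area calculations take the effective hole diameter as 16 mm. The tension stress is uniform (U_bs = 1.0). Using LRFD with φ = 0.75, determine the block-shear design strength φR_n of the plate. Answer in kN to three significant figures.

Shear plane L_v = 30 + 2·45 = 120 mm; A_gv = 120 × 20 = 2400 mm².
A_nv = (120 − 2.5·16) × 20 = 1600 mm².
A_nt = (15 − 0.5·16) × 20 = 140 mm².
0.6 F_u A_nv = 412.8 kN; 0.6 F_y A_gv = 432 kN → shear rupture governs the shear term.
R_n = 412.8 + 1.0 × 430 × 140 / 1000 = 473 kN.
Design strength φR_n = 0.75 × 473 = 355 kN.

355 kN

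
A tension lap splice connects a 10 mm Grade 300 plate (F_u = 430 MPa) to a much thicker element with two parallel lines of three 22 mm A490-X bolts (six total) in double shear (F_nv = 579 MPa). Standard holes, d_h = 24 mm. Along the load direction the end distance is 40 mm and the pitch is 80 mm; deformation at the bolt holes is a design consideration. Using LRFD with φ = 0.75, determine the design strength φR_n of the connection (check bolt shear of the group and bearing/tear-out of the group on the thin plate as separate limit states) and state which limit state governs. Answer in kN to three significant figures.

Bolt shear: A_b = π·22²/4 = 380.1 mm²; R_n = 579 × 380.1 × 6 × 2 / 1000 = 2641 kN → 0.75 × 2641 = 1980 kN.
Bearing (1.2 l_c t F_u ≤ 2.4 d t F_u): upper limit = 2.4·22·10·430 / 1000 = 227 kN.
  Edge l_c = 40 − 24/2 = 28 → r_n = 144.5 kN; interior l_c = 80 − 24 = 56 → r_n = 227 kN.
  R_n,bearing = 2·144.5 + 4·227 = 1197 kN → 0.75 × 1197 = 898 kN.
Bearing governs: 898 kN.

898 kN (bearing governs)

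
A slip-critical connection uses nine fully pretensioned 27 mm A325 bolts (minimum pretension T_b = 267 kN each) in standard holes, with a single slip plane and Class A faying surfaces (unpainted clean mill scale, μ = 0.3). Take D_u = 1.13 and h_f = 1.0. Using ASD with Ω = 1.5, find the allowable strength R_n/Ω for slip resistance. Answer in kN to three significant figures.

543 kN

R_n = μ · D_u · h_f · T_b · n_s · n_b = 0.3 × 1.13 × 1.0 × 267 × 1 × 9 = 814.6 kN.
Allowable strength R_n/Ω = 814.6 / 1.5 = 543 kN.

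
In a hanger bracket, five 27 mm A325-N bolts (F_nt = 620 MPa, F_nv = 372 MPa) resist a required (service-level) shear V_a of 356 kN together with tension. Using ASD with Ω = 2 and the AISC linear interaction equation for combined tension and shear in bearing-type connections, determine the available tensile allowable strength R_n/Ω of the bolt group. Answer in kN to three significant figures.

560 kN

A_b = π·27²/4 = 572.6 mm²; f_rv = 356 × 1000 / (5 × 572.6) = 124.4 MPa.
F'_nt = 1.3 F_nt − (Ω F_nt / F_nv) f_rv = 1.3·620 − (2·620/372)·124.4 = 391.5 MPa, capped at F_nt → F'_nt = 391.5 MPa.
R_n = F'_nt · A_b · n = 391.5 × 572.6 × 5 / 1000 = 1121 kN.
Allowable strength R_n/Ω = 1121 / 2 = 560 kN.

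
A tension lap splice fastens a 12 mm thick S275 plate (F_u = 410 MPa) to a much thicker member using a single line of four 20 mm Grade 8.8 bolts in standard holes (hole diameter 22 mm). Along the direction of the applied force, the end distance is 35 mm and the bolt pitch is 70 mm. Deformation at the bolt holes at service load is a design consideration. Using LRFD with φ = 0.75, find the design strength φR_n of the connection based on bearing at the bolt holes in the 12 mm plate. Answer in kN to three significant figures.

638 kN

Per bolt r_n = 1.2 l_c t F_u ≤ 2.4 d t F_u; upper limit = 2.4 × 20 × 12 × 410 / 1000 = 236.2 kN.
Edge bolt: l_c = 35 − 22/2 = 24 mm → 1.2 × 24 × 12 × 410 / 1000 = 141.7 → r_n = 141.7 kN.
Interior bolts: l_c = 70 − 22 = 48 mm → 1.2 × 48 × 12 × 410 / 1000 = 283.4 → r_n = 236.2 kN.
R_n = 1 × 141.7 + 3 × 236.2 = 850.2 kN.
Design strength φR_n = 0.75 × 850.2 = 638 kN.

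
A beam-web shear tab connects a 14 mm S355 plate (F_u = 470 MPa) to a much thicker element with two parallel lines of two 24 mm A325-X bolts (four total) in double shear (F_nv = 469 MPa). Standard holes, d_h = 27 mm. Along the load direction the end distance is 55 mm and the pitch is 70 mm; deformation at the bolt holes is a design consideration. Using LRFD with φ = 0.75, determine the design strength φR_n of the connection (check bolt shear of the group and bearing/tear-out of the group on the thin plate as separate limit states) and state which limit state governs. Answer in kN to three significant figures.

1000 kN (bearing governs)

Bolt shear: A_b = π·24²/4 = 452.4 mm²; R_n = 469 × 452.4 × 4 × 2 / 1000 = 1697 kN → 0.75 × 1697 = 1270 kN.
Bearing (1.2 l_c t F_u ≤ 2.4 d t F_u): upper limit = 2.4·24·14·470 / 1000 = 379 kN.
  Edge l_c = 55 − 27/2 = 41.5 → r_n = 327.7 kN; interior l_c = 70 − 27 = 43 → r_n = 339.5 kN.
  R_n,bearing = 2·327.7 + 2·339.5 = 1334 kN → 0.75 × 1334 = 1000 kN.
Bearing governs: 1000 kN.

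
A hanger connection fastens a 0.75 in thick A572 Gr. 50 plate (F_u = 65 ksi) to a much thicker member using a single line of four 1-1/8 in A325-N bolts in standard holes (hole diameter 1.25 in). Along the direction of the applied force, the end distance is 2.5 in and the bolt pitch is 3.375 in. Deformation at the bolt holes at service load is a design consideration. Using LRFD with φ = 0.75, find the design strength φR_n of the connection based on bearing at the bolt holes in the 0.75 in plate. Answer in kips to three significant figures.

Per bolt r_n = 1.2 l_c t F_u ≤ 2.4 d t F_u; upper limit = 2.4 × 1.125 × 0.75 × 65 = 131.6 kips.
Edge bolt: l_c = 2.5 − 1.25/2 = 1.875 in → 1.2 × 1.875 × 0.75 × 65 = 109.7 → r_n = 109.7 kips.
Interior bolts: l_c = 3.375 − 1.25 = 2.125 in → 1.2 × 2.125 × 0.75 × 65 = 124.3 → r_n = 124.3 kips.
R_n = 1 × 109.7 + 3 × 124.3 = 482.6 kips.
Design strength φR_n = 0.75 × 482.6 = 362 kips.

362 kips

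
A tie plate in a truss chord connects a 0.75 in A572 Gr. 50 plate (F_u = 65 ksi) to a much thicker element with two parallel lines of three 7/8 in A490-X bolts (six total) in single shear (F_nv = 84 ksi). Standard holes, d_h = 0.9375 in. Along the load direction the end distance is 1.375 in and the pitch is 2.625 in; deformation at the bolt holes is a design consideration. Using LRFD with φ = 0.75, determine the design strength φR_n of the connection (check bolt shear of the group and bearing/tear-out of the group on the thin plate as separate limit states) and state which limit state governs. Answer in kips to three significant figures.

Bolt shear: A_b = π·0.875²/4 = 0.6013 in²; R_n = 84 × 0.6013 × 6 × 1 = 303.1 kips → 0.75 × 303.1 = 227 kips.
Bearing (1.2 l_c t F_u ≤ 2.4 d t F_u): upper limit = 2.4·0.875·0.75·65 = 102.4 kips.
  Edge l_c = 1.375 − 0.9375/2 = 0.9062 → r_n = 53.02 kips; interior l_c = 2.625 − 0.9375 = 1.688 → r_n = 98.72 kips.
  R_n,bearing = 2·53.02 + 4·98.72 = 500.9 kips → 0.75 × 500.9 = 376 kips.
Bolt shear governs: 227 kips.

227 kips (bolt shear governs)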